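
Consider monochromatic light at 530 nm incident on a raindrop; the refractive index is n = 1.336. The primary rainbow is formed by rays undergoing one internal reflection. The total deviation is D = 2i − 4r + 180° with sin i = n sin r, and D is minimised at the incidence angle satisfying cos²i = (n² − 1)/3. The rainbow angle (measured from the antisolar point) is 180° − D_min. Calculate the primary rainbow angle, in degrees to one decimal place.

41.6°

cos²i = (1.78490 − 1)/3 = 0.26163; i = arccos(0.51150) = 59.236°.
sin r = sin 59.236°/1.336 = 0.64318; r = 40.029°.
D_min = 2·59.236° − 4·40.029° + 180° = 138.356°.
Rainbow angle = 180° − D_min = 41.644°.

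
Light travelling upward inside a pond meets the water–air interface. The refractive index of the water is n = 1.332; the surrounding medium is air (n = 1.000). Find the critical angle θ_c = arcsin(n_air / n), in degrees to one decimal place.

sin θ_c = n_air / n = 1.000 / 1.332 = 0.7508.
θ_c = arcsin(0.7508) = 48.66°.

48.7°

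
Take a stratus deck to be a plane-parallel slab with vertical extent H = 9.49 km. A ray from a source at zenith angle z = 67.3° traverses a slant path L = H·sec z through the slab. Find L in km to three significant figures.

24.6 km

sec z = 1/cos 67.3° = 2.5913.
L = 9.49 × 2.5913 = 24.591 km.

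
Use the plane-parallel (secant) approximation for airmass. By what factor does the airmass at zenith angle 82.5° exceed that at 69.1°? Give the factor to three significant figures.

X(82.5°)/X(69.1°) = sec 82.5° / sec 69.1° = cos 69.1° / cos 82.5° = 0.3567/0.1305 = 2.7331.

2.73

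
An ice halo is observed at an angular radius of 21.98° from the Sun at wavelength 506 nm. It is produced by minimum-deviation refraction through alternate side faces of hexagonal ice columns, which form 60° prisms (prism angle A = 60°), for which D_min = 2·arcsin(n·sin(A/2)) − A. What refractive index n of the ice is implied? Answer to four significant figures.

1.312

Rearranging: n = sin((D_min + A)/2) / sin(A/2).
(D_min + A)/2 = (21.98° + 60°)/2 = 40.990°.
n = sin 40.990° / sin 30° = 0.6559 / 0.5000 = 1.3119.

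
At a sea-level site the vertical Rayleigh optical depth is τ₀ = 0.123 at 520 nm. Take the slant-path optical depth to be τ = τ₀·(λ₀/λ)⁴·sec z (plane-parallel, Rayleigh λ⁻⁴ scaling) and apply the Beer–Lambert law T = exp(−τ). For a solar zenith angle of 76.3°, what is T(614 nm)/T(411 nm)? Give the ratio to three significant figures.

Airmass: sec 76.3° = 4.2223.
τ(614 nm) = 0.123 × (520/614)⁴ × 4.2223 = 0.123 × 0.5144 × 4.2223 = 0.2672.
τ(411 nm) = 0.123 × (520/411)⁴ × 4.2223 = 0.123 × 2.5624 × 4.2223 = 1.3308.
T(614)/T(411) = exp(τ_B − τ_A) = exp(1.0636) = 2.8967.

2.90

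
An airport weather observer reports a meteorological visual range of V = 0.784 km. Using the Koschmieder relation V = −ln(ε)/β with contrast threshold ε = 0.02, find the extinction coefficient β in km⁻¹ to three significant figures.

β = −ln(0.02) / V = 3.912 / 0.784 = 4.9898 km⁻¹.

4.99 km⁻¹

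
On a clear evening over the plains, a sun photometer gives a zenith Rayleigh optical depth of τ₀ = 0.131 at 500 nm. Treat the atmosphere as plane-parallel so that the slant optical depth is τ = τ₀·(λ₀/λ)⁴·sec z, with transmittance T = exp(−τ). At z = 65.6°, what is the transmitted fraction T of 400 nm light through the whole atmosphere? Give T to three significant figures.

0.461

sec 65.6° = 2.4207.
τ = 0.131 × (500/400)⁴ × 2.4207 = 0.131 × 2.4414 × 2.4207 = 0.7742.
T = exp(−0.7742) = 0.4611.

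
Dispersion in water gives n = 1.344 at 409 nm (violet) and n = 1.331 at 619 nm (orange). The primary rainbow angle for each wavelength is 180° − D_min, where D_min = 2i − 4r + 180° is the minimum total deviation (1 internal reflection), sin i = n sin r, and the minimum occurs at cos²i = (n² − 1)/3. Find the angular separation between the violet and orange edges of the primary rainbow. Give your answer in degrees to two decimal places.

1.86°

At 409 nm (n = 1.344): cos²i = 0.26878 → i = 58.772°, r = 39.512°, D_min = 139.495°, rainbow angle = 40.505°.
At 619 nm (n = 1.331): cos²i = 0.25719 → i = 59.527°, r = 40.356°, D_min = 137.630°, rainbow angle = 42.370°.
Angular width = |40.505° − 42.370°| = 1.865°.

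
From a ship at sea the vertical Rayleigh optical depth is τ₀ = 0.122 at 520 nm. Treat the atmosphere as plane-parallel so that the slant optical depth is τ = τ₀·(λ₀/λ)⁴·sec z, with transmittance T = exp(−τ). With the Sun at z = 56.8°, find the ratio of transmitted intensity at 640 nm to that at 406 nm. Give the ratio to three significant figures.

1.65

Airmass: sec 56.8° = 1.8263.
τ(640 nm) = 0.122 × (520/640)⁴ × 1.8263 = 0.122 × 0.4358 × 1.8263 = 0.0971.
τ(406 nm) = 0.122 × (520/406)⁴ × 1.8263 = 0.122 × 2.6910 × 1.8263 = 0.5996.
T(640)/T(406) = exp(τ_B − τ_A) = exp(0.5025) = 1.6528.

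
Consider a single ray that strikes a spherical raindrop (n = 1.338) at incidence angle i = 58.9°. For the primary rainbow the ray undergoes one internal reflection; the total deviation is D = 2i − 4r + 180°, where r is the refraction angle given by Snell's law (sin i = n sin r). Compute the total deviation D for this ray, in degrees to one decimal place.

sin r = sin 58.9° / 1.338 = 0.8563/1.338 = 0.6400; r = 39.79°.
D = 2·58.9° − 4·39.79° + 180° = 117.80° − 159.16° + 180° = 138.64°.

138.6°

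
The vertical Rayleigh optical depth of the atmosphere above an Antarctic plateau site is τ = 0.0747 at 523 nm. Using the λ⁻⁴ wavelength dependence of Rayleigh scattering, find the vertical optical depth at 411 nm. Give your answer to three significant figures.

0.196

τ(411 nm) = τ(523 nm) × (523/411)⁴ = 0.0747 × (1.2725)⁴ = 0.0747 × 2.6220 = 0.1959.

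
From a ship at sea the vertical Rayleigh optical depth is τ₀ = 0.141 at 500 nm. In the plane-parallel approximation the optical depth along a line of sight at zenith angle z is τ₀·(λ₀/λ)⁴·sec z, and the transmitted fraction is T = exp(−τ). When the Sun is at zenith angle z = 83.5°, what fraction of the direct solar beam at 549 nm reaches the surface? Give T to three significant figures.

0.424

sec 83.5° = 8.8337.
τ = 0.141 × (500/549)⁴ × 8.8337 = 0.141 × 0.6880 × 8.8337 = 0.8569.
T = exp(−0.8569) = 0.4245.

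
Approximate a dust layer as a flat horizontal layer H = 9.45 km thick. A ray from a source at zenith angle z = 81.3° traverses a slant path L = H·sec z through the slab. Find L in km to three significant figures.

sec z = 1/cos 81.3° = 6.6111.
L = 9.45 × 6.6111 = 62.475 km.

62.5 km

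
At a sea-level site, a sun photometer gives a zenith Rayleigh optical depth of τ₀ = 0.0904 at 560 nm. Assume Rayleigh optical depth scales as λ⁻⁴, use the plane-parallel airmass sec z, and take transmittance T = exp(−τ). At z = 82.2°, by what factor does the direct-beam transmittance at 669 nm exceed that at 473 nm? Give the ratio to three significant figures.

Airmass: sec 82.2° = 7.3684.
τ(669 nm) = 0.0904 × (560/669)⁴ × 7.3684 = 0.0904 × 0.4910 × 7.3684 = 0.3270.
τ(473 nm) = 0.0904 × (560/473)⁴ × 7.3684 = 0.0904 × 1.9648 × 7.3684 = 1.3087.
T(669)/T(473) = exp(τ_B − τ_A) = exp(0.9817) = 2.6690.

2.67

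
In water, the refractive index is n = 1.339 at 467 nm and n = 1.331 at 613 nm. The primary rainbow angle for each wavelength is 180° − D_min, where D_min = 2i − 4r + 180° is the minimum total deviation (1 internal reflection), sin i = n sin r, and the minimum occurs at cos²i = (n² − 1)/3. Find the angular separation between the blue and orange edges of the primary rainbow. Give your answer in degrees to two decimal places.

1.16°

At 467 nm (n = 1.339): cos²i = 0.26431 → i = 59.062°, r = 39.834°, D_min = 138.786°, rainbow angle = 41.214°.
At 613 nm (n = 1.331): cos²i = 0.25719 → i = 59.527°, r = 40.356°, D_min = 137.630°, rainbow angle = 42.370°.
Angular width = |41.214° − 42.370°| = 1.156°.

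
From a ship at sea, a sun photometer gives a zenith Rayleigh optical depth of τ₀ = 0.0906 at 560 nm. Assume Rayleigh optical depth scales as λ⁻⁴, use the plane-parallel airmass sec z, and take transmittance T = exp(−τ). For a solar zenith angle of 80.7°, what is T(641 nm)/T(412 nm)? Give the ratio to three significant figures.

Airmass: sec 80.7° = 6.1880.
τ(641 nm) = 0.0906 × (560/641)⁴ × 6.1880 = 0.0906 × 0.5825 × 6.1880 = 0.3266.
τ(412 nm) = 0.0906 × (560/412)⁴ × 6.1880 = 0.0906 × 3.4132 × 6.1880 = 1.9136.
T(641)/T(412) = exp(τ_B − τ_A) = exp(1.5870) = 4.8889.

4.89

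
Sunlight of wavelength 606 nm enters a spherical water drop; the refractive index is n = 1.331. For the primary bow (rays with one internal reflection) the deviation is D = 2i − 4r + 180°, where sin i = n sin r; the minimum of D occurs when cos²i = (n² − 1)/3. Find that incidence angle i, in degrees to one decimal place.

cos²i = (1.331² − 1)/3 = (1.77156 − 1)/3 = 0.25719.
cos i = 0.50714, so i = 59.527°.

59.5°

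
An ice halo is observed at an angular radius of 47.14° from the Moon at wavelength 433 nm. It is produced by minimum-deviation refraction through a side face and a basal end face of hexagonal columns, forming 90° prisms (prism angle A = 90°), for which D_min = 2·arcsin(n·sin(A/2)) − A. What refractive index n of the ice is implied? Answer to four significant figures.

1.316

Rearranging: n = sin((D_min + A)/2) / sin(A/2).
(D_min + A)/2 = (47.14° + 90°)/2 = 68.570°.
n = sin 68.570° / sin 45° = 0.9309 / 0.7071 = 1.3164.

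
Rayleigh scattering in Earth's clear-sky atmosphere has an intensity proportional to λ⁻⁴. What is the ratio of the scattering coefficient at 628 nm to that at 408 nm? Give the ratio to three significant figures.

0.178

Rayleigh scattering ∝ λ⁻⁴, so the ratio of coefficients is the inverse fourth power of the wavelength ratio.
σ(628)/σ(408) = (408/628)⁴ = (0.6497)⁴ = 0.1782.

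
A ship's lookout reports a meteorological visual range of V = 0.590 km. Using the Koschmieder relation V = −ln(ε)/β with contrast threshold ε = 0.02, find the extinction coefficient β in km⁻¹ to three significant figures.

6.63 km⁻¹

β = −ln(0.02) / V = 3.912 / 0.590 = 6.6305 km⁻¹.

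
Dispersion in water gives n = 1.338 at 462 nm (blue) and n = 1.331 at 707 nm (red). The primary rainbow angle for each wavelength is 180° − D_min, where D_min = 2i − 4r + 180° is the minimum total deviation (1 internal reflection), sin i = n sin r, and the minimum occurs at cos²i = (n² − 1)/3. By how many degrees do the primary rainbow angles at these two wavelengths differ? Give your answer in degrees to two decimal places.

At 462 nm (n = 1.338): cos²i = 0.26341 → i = 59.120°, r = 39.899°, D_min = 138.643°, rainbow angle = 41.357°.
At 707 nm (n = 1.331): cos²i = 0.25719 → i = 59.527°, r = 40.356°, D_min = 137.630°, rainbow angle = 42.370°.
Angular width = |41.357° − 42.370°| = 1.013°.

1.01°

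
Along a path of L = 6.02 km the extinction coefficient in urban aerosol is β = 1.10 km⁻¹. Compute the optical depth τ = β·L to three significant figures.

τ = β·L = 1.10 × 6.02 = 6.6220.

6.62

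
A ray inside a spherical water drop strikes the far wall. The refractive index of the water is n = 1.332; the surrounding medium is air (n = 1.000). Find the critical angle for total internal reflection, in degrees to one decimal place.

48.7°

sin θ_c = n_air / n = 1.000 / 1.332 = 0.7508.
θ_c = arcsin(0.7508) = 48.66°.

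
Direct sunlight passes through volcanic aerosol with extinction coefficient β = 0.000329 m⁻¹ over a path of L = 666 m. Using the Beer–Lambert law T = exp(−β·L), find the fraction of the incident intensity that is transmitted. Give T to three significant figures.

τ = β·L = 0.000329 × 666 = 0.2191.
T = exp(−0.2191) = 0.8032.

0.803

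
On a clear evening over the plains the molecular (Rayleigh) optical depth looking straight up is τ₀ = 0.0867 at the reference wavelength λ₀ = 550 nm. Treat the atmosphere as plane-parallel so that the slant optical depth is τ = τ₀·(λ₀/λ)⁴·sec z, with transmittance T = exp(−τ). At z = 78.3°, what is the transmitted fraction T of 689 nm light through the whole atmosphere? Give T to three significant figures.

0.841

sec 78.3° = 4.9313.
τ = 0.0867 × (550/689)⁴ × 4.9313 = 0.0867 × 0.4060 × 4.9313 = 0.1736.
T = exp(−0.1736) = 0.8406.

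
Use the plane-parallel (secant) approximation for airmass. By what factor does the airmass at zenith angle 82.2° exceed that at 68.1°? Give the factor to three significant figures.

2.75

X(82.2°)/X(68.1°) = sec 82.2° / sec 68.1° = cos 68.1° / cos 82.2° = 0.3730/0.1357 = 2.7483.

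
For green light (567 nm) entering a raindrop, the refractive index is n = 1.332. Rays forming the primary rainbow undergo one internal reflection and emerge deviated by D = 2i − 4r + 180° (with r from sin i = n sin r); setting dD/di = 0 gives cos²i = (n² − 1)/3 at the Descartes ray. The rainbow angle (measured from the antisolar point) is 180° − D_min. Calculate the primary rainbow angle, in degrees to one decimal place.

42.2°

cos²i = (1.77422 − 1)/3 = 0.25807; i = arccos(0.50801) = 59.469°.
sin r = sin 59.469°/1.332 = 0.64666; r = 40.290°.
D_min = 2·59.469° − 4·40.290° + 180° = 137.776°.
Rainbow angle = 180° − D_min = 42.224°.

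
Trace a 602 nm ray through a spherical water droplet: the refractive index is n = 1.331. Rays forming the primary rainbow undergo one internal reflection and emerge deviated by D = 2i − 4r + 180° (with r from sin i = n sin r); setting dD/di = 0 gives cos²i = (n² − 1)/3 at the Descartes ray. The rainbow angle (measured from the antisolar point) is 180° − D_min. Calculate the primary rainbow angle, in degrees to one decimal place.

cos²i = (1.77156 − 1)/3 = 0.25719; i = arccos(0.50714) = 59.527°.
sin r = sin 59.527°/1.331 = 0.64753; r = 40.356°.
D_min = 2·59.527° − 4·40.356° + 180° = 137.630°.
Rainbow angle = 180° − D_min = 42.370°.

42.4°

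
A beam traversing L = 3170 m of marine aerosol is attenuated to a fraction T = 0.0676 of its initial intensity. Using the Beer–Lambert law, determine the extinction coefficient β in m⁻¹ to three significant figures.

0.000850 m⁻¹

Beer–Lambert: T = exp(−βL) ⇒ β = −ln(T)/L = −ln(0.0676)/3170 = 2.6941/3170 = 0.0008499 m⁻¹.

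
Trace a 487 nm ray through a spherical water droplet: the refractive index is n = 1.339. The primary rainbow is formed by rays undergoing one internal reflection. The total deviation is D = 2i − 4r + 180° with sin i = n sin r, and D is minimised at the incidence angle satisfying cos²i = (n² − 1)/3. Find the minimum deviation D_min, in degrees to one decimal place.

138.8°

cos²i = (1.79292 − 1)/3 = 0.26431; i = arccos(0.51411) = 59.062°.
sin r = sin 59.062°/1.339 = 0.64057; r = 39.834°.
D_min = 2·59.062° − 4·39.834° + 180° = 138.786°.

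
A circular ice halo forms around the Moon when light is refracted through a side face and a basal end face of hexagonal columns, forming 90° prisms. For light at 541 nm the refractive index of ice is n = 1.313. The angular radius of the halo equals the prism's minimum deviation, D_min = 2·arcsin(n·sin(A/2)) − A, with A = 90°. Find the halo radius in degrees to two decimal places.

n·sin(A/2) = 1.313 × sin 45° = 1.313 × 0.7071 = 0.9284.
D_min = 2·arcsin(0.9284) − 90° = 2 × 68.192° − 90° = 46.383°.

46.38°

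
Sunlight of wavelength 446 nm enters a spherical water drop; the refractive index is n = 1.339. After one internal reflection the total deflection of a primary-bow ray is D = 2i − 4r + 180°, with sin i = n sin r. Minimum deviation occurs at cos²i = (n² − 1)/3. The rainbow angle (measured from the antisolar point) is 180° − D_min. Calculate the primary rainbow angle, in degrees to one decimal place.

41.2°

cos²i = (1.79292 − 1)/3 = 0.26431; i = arccos(0.51411) = 59.062°.
sin r = sin 59.062°/1.339 = 0.64057; r = 39.834°.
D_min = 2·59.062° − 4·39.834° + 180° = 138.786°.
Rainbow angle = 180° − D_min = 41.214°.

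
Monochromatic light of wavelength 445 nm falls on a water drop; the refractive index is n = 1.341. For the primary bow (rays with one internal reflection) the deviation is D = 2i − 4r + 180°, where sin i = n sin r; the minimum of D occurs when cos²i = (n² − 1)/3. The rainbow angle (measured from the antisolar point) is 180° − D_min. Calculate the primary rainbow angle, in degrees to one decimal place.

40.9°

cos²i = (1.79828 − 1)/3 = 0.26609; i = arccos(0.51584) = 58.946°.
sin r = sin 58.946°/1.341 = 0.63884; r = 39.705°.
D_min = 2·58.946° − 4·39.705° + 180° = 139.071°.
Rainbow angle = 180° − D_min = 40.929°.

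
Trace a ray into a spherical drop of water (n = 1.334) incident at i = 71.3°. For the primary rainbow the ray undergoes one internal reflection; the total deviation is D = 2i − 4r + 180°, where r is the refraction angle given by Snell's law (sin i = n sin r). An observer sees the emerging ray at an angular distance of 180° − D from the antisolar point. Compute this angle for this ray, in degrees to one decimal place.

38.4°

sin r = sin 71.3° / 1.334 = 0.9472/1.334 = 0.7101; r = 45.24°.
D = 2·71.3° − 4·45.24° + 180° = 142.60° − 180.96° + 180° = 141.64°.
Angle from antisolar point = 180° − D = 38.36°.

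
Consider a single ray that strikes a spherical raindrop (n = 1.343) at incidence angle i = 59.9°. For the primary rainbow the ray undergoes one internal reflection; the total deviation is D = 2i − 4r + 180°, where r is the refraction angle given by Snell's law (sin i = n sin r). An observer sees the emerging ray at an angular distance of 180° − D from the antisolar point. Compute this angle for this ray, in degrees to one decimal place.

40.6°

sin r = sin 59.9° / 1.343 = 0.8652/1.343 = 0.6442; r = 40.11°.
D = 2·59.9° − 4·40.11° + 180° = 119.80° − 160.42° + 180° = 139.38°.
Angle from antisolar point = 180° − D = 40.62°.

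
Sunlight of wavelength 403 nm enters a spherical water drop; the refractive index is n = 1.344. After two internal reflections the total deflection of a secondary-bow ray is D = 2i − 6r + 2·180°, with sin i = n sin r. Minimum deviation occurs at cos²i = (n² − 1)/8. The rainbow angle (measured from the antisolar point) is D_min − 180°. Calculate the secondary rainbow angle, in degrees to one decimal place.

53.7°

cos²i = (1.80634 − 1)/8 = 0.10079; i = arccos(0.31748) = 71.490°.
sin r = sin 71.490°/1.344 = 0.70555; r = 44.874°.
D_min = 2·71.490° − 6·44.874° + 360° = 233.733°.
Rainbow angle = D_min − 180° = 53.733°.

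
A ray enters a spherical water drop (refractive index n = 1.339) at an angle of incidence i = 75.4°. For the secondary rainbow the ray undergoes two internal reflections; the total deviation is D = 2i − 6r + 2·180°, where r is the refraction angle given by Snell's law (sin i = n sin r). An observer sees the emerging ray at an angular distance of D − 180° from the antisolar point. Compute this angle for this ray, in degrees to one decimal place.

sin r = sin 75.4° / 1.339 = 0.9677/1.339 = 0.7227; r = 46.28°.
D = 2·75.4° − 6·46.28° + 2·180° = 150.80° − 277.67° + 360° = 233.13°.
Angle from antisolar point = D − 180° = 53.13°.

53.1°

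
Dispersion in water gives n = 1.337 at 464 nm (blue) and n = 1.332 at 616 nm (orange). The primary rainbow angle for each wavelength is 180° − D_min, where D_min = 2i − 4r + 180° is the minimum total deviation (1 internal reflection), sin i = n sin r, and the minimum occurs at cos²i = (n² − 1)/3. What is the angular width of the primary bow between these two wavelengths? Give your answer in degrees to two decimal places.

0.72°

At 464 nm (n = 1.337): cos²i = 0.26252 → i = 59.178°, r = 39.964°, D_min = 138.500°, rainbow angle = 41.500°.
At 616 nm (n = 1.332): cos²i = 0.25807 → i = 59.469°, r = 40.290°, D_min = 137.776°, rainbow angle = 42.224°.
Angular width = |41.500° − 42.224°| = 0.724°.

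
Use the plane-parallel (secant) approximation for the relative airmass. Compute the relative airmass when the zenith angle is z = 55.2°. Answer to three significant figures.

X = sec z = 1/cos 55.2° = 1/0.5707 = 1.7522.

1.75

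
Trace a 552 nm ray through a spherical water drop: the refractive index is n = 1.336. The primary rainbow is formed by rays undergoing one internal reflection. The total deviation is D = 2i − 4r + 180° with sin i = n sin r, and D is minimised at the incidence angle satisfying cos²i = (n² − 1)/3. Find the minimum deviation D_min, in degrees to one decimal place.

138.4°

cos²i = (1.78490 − 1)/3 = 0.26163; i = arccos(0.51150) = 59.236°.
sin r = sin 59.236°/1.336 = 0.64318; r = 40.029°.
D_min = 2·59.236° − 4·40.029° + 180° = 138.356°.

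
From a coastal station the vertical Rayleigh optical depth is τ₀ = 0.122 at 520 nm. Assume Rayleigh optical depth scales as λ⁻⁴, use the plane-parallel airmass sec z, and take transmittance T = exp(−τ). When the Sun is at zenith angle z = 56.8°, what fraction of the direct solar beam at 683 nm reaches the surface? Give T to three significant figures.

sec 56.8° = 1.8263.
τ = 0.122 × (520/683)⁴ × 1.8263 = 0.122 × 0.3360 × 1.8263 = 0.0749.
T = exp(−0.0749) = 0.9279.

0.928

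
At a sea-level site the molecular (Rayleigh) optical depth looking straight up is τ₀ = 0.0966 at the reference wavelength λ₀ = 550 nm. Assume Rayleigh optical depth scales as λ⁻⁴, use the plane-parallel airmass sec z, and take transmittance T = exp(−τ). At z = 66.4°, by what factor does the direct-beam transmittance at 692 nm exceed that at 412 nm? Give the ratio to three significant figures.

1.95

Airmass: sec 66.4° = 2.4978.
τ(692 nm) = 0.0966 × (550/692)⁴ × 2.4978 = 0.0966 × 0.3990 × 2.4978 = 0.0963.
τ(412 nm) = 0.0966 × (550/412)⁴ × 2.4978 = 0.0966 × 3.1759 × 2.4978 = 0.7663.
T(692)/T(412) = exp(τ_B − τ_A) = exp(0.6700) = 1.9543.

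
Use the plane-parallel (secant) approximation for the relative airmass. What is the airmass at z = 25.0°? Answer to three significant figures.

X = sec z = 1/cos 25.0° = 1/0.9063 = 1.1034.

1.10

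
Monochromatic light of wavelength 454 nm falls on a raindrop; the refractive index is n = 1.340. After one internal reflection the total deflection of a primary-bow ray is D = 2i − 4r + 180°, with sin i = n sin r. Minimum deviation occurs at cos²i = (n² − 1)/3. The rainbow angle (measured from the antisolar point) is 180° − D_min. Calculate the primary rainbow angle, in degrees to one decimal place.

41.1°

cos²i = (1.79560 − 1)/3 = 0.26520; i = arccos(0.51498) = 59.004°.
sin r = sin 59.004°/1.340 = 0.63971; r = 39.770°.
D_min = 2·59.004° − 4·39.770° + 180° = 138.929°.
Rainbow angle = 180° − D_min = 41.071°.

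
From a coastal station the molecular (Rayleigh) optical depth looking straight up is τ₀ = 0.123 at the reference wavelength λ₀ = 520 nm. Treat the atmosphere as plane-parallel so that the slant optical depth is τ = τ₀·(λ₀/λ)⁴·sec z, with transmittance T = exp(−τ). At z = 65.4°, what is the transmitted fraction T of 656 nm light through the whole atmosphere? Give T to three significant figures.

0.890

sec 65.4° = 2.4022.
τ = 0.123 × (520/656)⁴ × 2.4022 = 0.123 × 0.3948 × 2.4022 = 0.1167.
T = exp(−0.1167) = 0.8899.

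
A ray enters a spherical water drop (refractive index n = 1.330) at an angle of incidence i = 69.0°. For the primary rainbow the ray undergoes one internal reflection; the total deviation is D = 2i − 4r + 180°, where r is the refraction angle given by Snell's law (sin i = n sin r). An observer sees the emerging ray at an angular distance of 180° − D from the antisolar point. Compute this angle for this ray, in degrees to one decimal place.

40.3°

sin r = sin 69.0° / 1.330 = 0.9336/1.330 = 0.7019; r = 44.58°.
D = 2·69.0° − 4·44.58° + 180° = 138.00° − 178.33° + 180° = 139.67°.
Angle from antisolar point = 180° − D = 40.33°.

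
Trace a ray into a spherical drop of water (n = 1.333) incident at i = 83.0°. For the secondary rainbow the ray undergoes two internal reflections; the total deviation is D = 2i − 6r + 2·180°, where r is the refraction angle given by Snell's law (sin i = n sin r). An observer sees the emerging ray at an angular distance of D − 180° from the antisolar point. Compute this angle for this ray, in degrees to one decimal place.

sin r = sin 83.0° / 1.333 = 0.9925/1.333 = 0.7446; r = 48.12°.
D = 2·83.0° − 6·48.12° + 2·180° = 166.00° − 288.75° + 360° = 237.25°.
Angle from antisolar point = D − 180° = 57.25°.

57.3°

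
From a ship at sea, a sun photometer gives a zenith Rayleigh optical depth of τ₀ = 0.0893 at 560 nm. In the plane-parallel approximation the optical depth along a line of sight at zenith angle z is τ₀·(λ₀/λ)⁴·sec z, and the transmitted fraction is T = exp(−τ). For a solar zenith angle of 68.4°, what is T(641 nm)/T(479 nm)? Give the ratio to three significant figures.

1.37

Airmass: sec 68.4° = 2.7165.
τ(641 nm) = 0.0893 × (560/641)⁴ × 2.7165 = 0.0893 × 0.5825 × 2.7165 = 0.1413.
τ(479 nm) = 0.0893 × (560/479)⁴ × 2.7165 = 0.0893 × 1.8681 × 2.7165 = 0.4532.
T(641)/T(479) = exp(τ_B − τ_A) = exp(0.3119) = 1.3660.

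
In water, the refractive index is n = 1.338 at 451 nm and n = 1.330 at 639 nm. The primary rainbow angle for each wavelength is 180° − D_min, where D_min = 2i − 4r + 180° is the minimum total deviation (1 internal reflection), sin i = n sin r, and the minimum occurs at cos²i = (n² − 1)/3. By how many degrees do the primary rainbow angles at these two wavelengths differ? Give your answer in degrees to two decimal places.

1.16°

At 451 nm (n = 1.338): cos²i = 0.26341 → i = 59.120°, r = 39.899°, D_min = 138.643°, rainbow angle = 41.357°.
At 639 nm (n = 1.330): cos²i = 0.25630 → i = 59.585°, r = 40.422°, D_min = 137.484°, rainbow angle = 42.516°.
Angular width = |41.357° − 42.516°| = 1.160°.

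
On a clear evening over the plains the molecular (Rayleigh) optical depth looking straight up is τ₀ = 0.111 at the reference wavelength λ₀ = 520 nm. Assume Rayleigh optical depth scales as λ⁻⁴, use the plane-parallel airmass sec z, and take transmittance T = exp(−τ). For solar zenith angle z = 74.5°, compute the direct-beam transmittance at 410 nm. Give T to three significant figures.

0.341

sec 74.5° = 3.7420.
τ = 0.111 × (520/410)⁴ × 3.7420 = 0.111 × 2.5875 × 3.7420 = 1.0747.
T = exp(−1.0747) = 0.3414.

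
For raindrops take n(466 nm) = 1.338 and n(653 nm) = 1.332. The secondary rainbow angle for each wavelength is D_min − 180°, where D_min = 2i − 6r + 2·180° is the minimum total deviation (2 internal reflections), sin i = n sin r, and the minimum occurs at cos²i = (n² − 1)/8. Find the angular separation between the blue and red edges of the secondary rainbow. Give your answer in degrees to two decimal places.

At 466 nm (n = 1.338): cos²i = 0.09878 → i = 71.682°, r = 45.195°, D_min = 232.193°, rainbow angle = 52.193°.
At 653 nm (n = 1.332): cos²i = 0.09678 → i = 71.875°, r = 45.520°, D_min = 230.628°, rainbow angle = 50.628°.
Angular width = |52.193° − 50.628°| = 1.564°.

1.56°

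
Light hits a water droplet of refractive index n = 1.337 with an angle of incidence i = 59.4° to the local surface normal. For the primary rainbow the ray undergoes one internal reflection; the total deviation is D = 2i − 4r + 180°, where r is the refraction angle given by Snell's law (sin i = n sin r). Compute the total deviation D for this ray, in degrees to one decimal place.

sin r = sin 59.4° / 1.337 = 0.8607/1.337 = 0.6438; r = 40.07°.
D = 2·59.4° − 4·40.07° + 180° = 118.80° − 160.30° + 180° = 138.50°.

138.5°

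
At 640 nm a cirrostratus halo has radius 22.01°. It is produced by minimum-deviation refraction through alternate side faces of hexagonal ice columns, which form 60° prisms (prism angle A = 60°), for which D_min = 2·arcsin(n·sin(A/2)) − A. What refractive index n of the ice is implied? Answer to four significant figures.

Rearranging: n = sin((D_min + A)/2) / sin(A/2).
(D_min + A)/2 = (22.01° + 60°)/2 = 41.005°.
n = sin 41.005° / sin 30° = 0.6561 / 0.5000 = 1.3122.

1.312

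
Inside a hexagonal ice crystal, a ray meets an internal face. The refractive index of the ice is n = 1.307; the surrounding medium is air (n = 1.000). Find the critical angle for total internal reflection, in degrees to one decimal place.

49.9°

sin θ_c = n_air / n = 1.000 / 1.307 = 0.7651.
θ_c = arcsin(0.7651) = 49.92°.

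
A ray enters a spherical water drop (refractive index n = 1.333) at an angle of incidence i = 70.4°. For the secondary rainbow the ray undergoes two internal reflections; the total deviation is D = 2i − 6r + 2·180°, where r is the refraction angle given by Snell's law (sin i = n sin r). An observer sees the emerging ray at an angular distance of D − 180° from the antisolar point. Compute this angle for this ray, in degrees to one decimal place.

sin r = sin 70.4° / 1.333 = 0.9421/1.333 = 0.7067; r = 44.97°.
D = 2·70.4° − 6·44.97° + 2·180° = 140.80° − 269.81° + 360° = 230.99°.
Angle from antisolar point = D − 180° = 50.99°.

51.0°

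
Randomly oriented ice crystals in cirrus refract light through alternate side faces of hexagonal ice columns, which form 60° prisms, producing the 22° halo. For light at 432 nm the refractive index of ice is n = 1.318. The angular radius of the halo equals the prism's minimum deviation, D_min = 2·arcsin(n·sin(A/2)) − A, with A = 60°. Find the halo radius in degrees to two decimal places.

n·sin(A/2) = 1.318 × sin 30° = 1.318 × 0.5000 = 0.6590.
D_min = 2·arcsin(0.6590) − 60° = 2 × 41.224° − 60° = 22.447°.

22.45°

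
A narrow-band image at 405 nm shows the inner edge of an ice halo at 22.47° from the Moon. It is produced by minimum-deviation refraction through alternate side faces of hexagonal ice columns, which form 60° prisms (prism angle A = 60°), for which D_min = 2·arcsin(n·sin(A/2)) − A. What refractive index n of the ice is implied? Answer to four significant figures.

1.318

Rearranging: n = sin((D_min + A)/2) / sin(A/2).
(D_min + A)/2 = (22.47° + 60°)/2 = 41.235°.
n = sin 41.235° / sin 30° = 0.6591 / 0.5000 = 1.3183.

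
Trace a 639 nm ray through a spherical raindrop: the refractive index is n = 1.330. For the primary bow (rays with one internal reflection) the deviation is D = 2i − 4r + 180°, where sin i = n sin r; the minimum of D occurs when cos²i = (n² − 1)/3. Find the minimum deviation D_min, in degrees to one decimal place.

137.5°

cos²i = (1.76890 − 1)/3 = 0.25630; i = arccos(0.50626) = 59.585°.
sin r = sin 59.585°/1.330 = 0.64841; r = 40.422°.
D_min = 2·59.585° − 4·40.422° + 180° = 137.484°.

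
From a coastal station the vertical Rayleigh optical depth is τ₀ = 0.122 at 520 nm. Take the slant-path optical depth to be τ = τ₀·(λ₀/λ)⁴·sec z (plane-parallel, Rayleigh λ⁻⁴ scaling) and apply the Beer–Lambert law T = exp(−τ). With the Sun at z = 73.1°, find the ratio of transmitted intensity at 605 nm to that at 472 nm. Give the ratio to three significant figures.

Airmass: sec 73.1° = 3.4399.
τ(605 nm) = 0.122 × (520/605)⁴ × 3.4399 = 0.122 × 0.5457 × 3.4399 = 0.2290.
τ(472 nm) = 0.122 × (520/472)⁴ × 3.4399 = 0.122 × 1.4731 × 3.4399 = 0.6182.
T(605)/T(472) = exp(τ_B − τ_A) = exp(0.3892) = 1.4758.

1.48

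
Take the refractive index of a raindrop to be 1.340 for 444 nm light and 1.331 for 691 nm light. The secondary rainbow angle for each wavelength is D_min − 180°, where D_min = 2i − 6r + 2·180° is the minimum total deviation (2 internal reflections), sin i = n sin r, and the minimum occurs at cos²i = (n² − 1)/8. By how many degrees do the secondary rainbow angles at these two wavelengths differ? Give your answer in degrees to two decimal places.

2.34°

At 444 nm (n = 1.340): cos²i = 0.09945 → i = 71.618°, r = 45.088°, D_min = 232.709°, rainbow angle = 52.709°.
At 691 nm (n = 1.331): cos²i = 0.09645 → i = 71.907°, r = 45.575°, D_min = 230.365°, rainbow angle = 50.365°.
Angular width = |52.709° − 50.365°| = 2.344°.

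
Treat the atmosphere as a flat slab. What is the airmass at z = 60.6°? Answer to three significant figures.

2.04

X = sec z = 1/cos 60.6° = 1/0.4909 = 2.0371.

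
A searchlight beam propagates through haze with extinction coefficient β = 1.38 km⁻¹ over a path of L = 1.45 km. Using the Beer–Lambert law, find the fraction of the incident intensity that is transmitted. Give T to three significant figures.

0.135

τ = β·L = 1.38 × 1.45 = 2.0010.
T = exp(−2.0010) = 0.1352.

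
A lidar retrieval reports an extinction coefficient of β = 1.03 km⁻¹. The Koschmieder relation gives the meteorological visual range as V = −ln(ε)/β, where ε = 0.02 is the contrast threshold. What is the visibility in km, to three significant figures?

3.80 km

V = −ln(0.02) / 1.03 = 3.912 / 1.03 = 3.7981 km.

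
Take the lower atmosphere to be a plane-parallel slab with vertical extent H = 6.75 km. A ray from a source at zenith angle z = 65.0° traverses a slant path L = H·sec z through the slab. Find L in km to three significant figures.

16.0 km

sec z = 1/cos 65.0° = 2.3662.
L = 6.75 × 2.3662 = 15.972 km.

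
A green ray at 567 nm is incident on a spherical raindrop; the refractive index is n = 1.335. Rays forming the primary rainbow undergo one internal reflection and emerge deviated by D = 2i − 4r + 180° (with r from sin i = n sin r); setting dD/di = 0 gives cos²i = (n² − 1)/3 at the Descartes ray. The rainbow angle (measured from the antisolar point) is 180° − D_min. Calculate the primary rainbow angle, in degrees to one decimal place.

41.8°

cos²i = (1.78222 − 1)/3 = 0.26074; i = arccos(0.51063) = 59.294°.
sin r = sin 59.294°/1.335 = 0.64405; r = 40.094°.
D_min = 2·59.294° − 4·40.094° + 180° = 138.212°.
Rainbow angle = 180° − D_min = 41.788°.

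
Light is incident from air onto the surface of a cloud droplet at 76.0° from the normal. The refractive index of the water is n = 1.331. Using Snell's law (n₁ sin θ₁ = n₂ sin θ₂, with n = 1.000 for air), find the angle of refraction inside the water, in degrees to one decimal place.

Snell: sin θ_r = sin θ_i / n = sin 76.0° / 1.331 = 0.9703 / 1.331 = 0.7290.
θ_r = arcsin(0.7290) = 46.80°.

46.8°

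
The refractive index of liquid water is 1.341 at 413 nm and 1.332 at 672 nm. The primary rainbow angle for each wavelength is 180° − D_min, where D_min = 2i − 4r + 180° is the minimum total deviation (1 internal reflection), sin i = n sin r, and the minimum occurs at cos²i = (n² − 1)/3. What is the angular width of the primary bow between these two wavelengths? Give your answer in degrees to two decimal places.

1.29°

At 413 nm (n = 1.341): cos²i = 0.26609 → i = 58.946°, r = 39.705°, D_min = 139.071°, rainbow angle = 40.929°.
At 672 nm (n = 1.332): cos²i = 0.25807 → i = 59.469°, r = 40.290°, D_min = 137.776°, rainbow angle = 42.224°.
Angular width = |40.929° − 42.224°| = 1.295°.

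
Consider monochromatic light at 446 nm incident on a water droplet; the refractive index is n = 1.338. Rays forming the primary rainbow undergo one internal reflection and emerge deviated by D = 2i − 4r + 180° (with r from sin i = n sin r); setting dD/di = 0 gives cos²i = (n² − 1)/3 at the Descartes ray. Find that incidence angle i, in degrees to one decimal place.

59.1°

cos²i = (1.338² − 1)/3 = (1.79024 − 1)/3 = 0.26341.
cos i = 0.51324, so i = 59.120°.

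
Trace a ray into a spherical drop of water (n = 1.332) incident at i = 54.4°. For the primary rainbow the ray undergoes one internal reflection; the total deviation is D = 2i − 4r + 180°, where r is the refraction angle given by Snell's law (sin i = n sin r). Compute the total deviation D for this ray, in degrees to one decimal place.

138.3°

sin r = sin 54.4° / 1.332 = 0.8131/1.332 = 0.6104; r = 37.62°.
D = 2·54.4° − 4·37.62° + 180° = 108.80° − 150.48° + 180° = 138.32°.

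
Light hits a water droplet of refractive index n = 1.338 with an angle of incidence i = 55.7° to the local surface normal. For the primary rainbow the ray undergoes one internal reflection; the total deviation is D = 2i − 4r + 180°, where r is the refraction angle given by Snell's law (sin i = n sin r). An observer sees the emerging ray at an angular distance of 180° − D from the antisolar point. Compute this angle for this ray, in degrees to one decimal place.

41.1°

sin r = sin 55.7° / 1.338 = 0.8261/1.338 = 0.6174; r = 38.13°.
D = 2·55.7° − 4·38.13° + 180° = 111.40° − 152.51° + 180° = 138.89°.
Angle from antisolar point = 180° − D = 41.11°.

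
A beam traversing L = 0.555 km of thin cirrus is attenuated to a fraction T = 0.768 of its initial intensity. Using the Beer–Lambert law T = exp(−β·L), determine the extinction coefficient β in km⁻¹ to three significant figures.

0.476 km⁻¹

Beer–Lambert: T = exp(−βL) ⇒ β = −ln(T)/L = −ln(0.768)/0.555 = 0.2640/0.555 = 0.4756 km⁻¹.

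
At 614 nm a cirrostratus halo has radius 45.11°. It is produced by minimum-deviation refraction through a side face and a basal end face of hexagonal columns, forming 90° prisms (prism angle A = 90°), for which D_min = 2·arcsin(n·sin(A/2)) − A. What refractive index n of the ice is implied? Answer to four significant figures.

Rearranging: n = sin((D_min + A)/2) / sin(A/2).
(D_min + A)/2 = (45.11° + 90°)/2 = 67.555°.
n = sin 67.555° / sin 45° = 0.9242 / 0.7071 = 1.3071.

1.307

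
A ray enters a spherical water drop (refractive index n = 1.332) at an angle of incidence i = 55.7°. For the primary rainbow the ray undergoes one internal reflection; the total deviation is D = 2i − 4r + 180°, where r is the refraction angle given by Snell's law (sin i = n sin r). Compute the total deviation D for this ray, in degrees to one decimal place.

138.1°

sin r = sin 55.7° / 1.332 = 0.8261/1.332 = 0.6202; r = 38.33°.
D = 2·55.7° − 4·38.33° + 180° = 111.40° − 153.32° + 180° = 138.08°.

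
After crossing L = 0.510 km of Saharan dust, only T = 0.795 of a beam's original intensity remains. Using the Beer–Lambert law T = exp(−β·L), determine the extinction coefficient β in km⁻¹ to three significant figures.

0.450 km⁻¹

Beer–Lambert: T = exp(−βL) ⇒ β = −ln(T)/L = −ln(0.795)/0.510 = 0.2294/0.510 = 0.4498 km⁻¹.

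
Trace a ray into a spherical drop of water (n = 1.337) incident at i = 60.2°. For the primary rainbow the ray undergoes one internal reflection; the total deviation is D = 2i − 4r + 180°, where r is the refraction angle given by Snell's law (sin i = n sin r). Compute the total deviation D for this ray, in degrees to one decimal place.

138.5°

sin r = sin 60.2° / 1.337 = 0.8678/1.337 = 0.6490; r = 40.47°.
D = 2·60.2° − 4·40.47° + 180° = 120.40° − 161.88° + 180° = 138.52°.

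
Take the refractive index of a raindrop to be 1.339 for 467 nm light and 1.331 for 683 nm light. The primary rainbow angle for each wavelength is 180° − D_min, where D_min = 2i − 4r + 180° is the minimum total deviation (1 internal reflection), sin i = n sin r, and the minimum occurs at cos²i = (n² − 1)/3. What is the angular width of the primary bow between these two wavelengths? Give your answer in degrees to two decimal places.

At 467 nm (n = 1.339): cos²i = 0.26431 → i = 59.062°, r = 39.834°, D_min = 138.786°, rainbow angle = 41.214°.
At 683 nm (n = 1.331): cos²i = 0.25719 → i = 59.527°, r = 40.356°, D_min = 137.630°, rainbow angle = 42.370°.
Angular width = |41.214° − 42.370°| = 1.156°.

1.16°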